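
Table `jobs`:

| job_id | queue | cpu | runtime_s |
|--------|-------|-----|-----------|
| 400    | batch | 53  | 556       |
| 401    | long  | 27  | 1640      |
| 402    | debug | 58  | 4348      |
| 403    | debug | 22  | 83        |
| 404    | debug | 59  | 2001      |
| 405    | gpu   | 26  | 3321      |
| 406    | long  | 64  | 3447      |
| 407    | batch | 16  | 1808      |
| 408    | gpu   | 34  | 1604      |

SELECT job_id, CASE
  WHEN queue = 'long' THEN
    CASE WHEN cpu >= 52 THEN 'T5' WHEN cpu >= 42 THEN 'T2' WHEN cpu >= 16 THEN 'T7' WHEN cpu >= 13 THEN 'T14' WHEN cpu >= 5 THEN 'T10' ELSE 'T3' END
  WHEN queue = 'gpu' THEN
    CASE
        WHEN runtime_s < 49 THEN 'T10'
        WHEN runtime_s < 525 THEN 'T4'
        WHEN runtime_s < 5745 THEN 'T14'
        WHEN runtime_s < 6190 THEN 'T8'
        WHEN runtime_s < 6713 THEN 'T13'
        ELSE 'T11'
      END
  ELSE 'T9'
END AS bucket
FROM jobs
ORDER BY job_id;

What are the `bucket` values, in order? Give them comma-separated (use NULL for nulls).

T9, T7, T9, T9, T9, T14, T5, T9, T14

job_id=400: queue='batch' → outer ELSE → T9
job_id=401: queue='long' → inner[cpu >= 16] → T7
job_id=402: queue='debug' → outer ELSE → T9
job_id=403: queue='debug' → outer ELSE → T9
job_id=404: queue='debug' → outer ELSE → T9
job_id=405: queue='gpu' → inner[runtime_s < 5745] → T14
job_id=406: queue='long' → inner[cpu >= 52] → T5
job_id=407: queue='batch' → outer ELSE → T9
job_id=408: queue='gpu' → inner[runtime_s < 5745] → T14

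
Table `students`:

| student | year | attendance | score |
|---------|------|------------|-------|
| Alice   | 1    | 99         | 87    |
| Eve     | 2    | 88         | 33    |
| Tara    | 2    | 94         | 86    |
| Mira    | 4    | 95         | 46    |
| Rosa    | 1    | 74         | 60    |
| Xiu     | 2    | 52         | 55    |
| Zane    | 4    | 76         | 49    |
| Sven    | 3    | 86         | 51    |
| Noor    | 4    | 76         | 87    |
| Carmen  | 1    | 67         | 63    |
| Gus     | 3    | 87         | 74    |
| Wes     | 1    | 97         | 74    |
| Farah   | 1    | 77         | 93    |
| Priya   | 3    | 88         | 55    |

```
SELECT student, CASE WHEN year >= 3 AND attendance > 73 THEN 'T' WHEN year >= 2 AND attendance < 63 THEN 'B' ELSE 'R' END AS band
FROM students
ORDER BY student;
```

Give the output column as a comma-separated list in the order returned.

R, R, R, R, T, T, T, T, R, T, R, R, B, T

student=Alice: ELSE → R
student=Carmen: ELSE → R
student=Eve: ELSE → R
student=Farah: ELSE → R
student=Gus: year >= 3 AND attendance > 73 → T
student=Mira: year >= 3 AND attendance > 73 → T
student=Noor: year >= 3 AND attendance > 73 → T
student=Priya: year >= 3 AND attendance > 73 → T
student=Rosa: ELSE → R
student=Sven: year >= 3 AND attendance > 73 → T
student=Tara: ELSE → R
student=Wes: ELSE → R
student=Xiu: year >= 2 AND attendance < 63 → B
student=Zane: year >= 3 AND attendance > 73 → T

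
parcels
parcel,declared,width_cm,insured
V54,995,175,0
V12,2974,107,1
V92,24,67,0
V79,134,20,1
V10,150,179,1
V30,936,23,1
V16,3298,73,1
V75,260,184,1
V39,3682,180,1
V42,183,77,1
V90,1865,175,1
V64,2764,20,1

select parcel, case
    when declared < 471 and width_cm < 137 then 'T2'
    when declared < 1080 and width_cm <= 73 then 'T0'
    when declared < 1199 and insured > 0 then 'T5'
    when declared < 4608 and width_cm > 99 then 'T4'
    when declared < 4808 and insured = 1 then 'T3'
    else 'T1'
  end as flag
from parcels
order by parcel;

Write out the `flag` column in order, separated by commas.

parcel=V10: declared < 1199 and insured > 0 → T5
parcel=V12: declared < 4608 and width_cm > 99 → T4
parcel=V16: declared < 4808 and insured = 1 → T3
parcel=V30: declared < 1080 and width_cm <= 73 → T0
parcel=V39: declared < 4608 and width_cm > 99 → T4
parcel=V42: declared < 471 and width_cm < 137 → T2
parcel=V54: declared < 4608 and width_cm > 99 → T4
parcel=V64: declared < 4808 and insured = 1 → T3
parcel=V75: declared < 1199 and insured > 0 → T5
parcel=V79: declared < 471 and width_cm < 137 → T2
parcel=V90: declared < 4608 and width_cm > 99 → T4
parcel=V92: declared < 471 and width_cm < 137 → T2

T5, T4, T3, T0, T4, T2, T4, T3, T5, T2, T4, T2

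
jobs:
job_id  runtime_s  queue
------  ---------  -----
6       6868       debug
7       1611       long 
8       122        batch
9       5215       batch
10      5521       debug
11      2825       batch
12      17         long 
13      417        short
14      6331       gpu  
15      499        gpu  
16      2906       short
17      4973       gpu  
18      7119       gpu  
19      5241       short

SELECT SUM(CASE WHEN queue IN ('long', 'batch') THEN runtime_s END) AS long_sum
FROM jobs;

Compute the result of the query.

job_id=6: ✗
job_id=7: ✓ → 1611
job_id=8: ✓ → 122
job_id=9: ✓ → 5215
job_id=10: ✗
job_id=11: ✓ → 2825
job_id=12: ✓ → 17
job_id=13: ✗
job_id=14: ✗
job_id=15: ✗
job_id=16: ✗
job_id=17: ✗
job_id=18: ✗
job_id=19: ✗
long_sum = 1611 + 122 + 5215 + 2825 + 17 = 9790

9790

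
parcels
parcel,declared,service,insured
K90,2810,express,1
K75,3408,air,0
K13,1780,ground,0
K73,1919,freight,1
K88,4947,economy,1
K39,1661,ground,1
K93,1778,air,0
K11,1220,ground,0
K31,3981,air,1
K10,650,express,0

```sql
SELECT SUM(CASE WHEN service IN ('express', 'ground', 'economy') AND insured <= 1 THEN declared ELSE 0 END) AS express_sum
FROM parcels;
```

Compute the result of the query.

13068

parcel=K90: ✓ → 2810
parcel=K75: ✗
parcel=K13: ✓ → 1780
parcel=K73: ✗
parcel=K88: ✓ → 4947
parcel=K39: ✓ → 1661
parcel=K93: ✗
parcel=K11: ✓ → 1220
parcel=K31: ✗
parcel=K10: ✓ → 650
express_sum = 2810 + 1780 + 4947 + 1661 + 1220 + 650 = 13068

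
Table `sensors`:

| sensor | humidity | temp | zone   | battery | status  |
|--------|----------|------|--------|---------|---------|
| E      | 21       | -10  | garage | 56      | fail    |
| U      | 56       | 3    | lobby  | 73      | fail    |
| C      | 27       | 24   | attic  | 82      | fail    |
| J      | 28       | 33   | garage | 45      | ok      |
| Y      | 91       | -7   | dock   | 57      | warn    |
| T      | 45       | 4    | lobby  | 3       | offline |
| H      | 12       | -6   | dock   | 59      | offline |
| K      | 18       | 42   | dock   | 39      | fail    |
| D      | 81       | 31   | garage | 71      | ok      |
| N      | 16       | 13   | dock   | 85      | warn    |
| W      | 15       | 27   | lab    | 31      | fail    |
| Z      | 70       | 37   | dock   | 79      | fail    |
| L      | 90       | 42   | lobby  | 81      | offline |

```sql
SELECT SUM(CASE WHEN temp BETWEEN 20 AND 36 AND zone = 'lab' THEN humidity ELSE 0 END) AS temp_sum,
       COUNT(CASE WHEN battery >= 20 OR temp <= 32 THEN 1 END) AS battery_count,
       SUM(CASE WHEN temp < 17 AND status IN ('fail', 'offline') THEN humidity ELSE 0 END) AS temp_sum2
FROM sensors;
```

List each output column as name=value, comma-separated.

[temp_sum: temp BETWEEN 20 AND 36 AND zone = 'lab']
sensor=E: ✗
sensor=U: ✗
sensor=C: ✗
sensor=J: ✗
sensor=Y: ✗
sensor=T: ✗
sensor=H: ✗
sensor=K: ✗
sensor=D: ✗
sensor=N: ✗
sensor=W: ✓ → 15
sensor=Z: ✗
sensor=L: ✗
temp_sum = 15
—
[battery_count: battery >= 20 OR temp <= 32]
sensor=E: ✓ → 1
sensor=U: ✓ → 1
sensor=C: ✓ → 1
sensor=J: ✓ → 1
sensor=Y: ✓ → 1
sensor=T: ✓ → 1
sensor=H: ✓ → 1
sensor=K: ✓ → 1
sensor=D: ✓ → 1
sensor=N: ✓ → 1
sensor=W: ✓ → 1
sensor=Z: ✓ → 1
sensor=L: ✓ → 1
battery_count = COUNT(1, 1, 1, 1, 1, 1, 1, 1, 1, 1, 1, 1, 1) = 13
—
[temp_sum2: temp < 17 AND status IN ('fail', 'offline')]
sensor=E: ✓ → 21
sensor=U: ✓ → 56
sensor=C: ✗
sensor=J: ✗
sensor=Y: ✗
sensor=T: ✓ → 45
sensor=H: ✓ → 12
sensor=K: ✗
sensor=D: ✗
sensor=N: ✗
sensor=W: ✗
sensor=Z: ✗
sensor=L: ✗
temp_sum2 = 21 + 56 + 45 + 12 = 134

temp_sum=15, battery_count=13, temp_sum2=134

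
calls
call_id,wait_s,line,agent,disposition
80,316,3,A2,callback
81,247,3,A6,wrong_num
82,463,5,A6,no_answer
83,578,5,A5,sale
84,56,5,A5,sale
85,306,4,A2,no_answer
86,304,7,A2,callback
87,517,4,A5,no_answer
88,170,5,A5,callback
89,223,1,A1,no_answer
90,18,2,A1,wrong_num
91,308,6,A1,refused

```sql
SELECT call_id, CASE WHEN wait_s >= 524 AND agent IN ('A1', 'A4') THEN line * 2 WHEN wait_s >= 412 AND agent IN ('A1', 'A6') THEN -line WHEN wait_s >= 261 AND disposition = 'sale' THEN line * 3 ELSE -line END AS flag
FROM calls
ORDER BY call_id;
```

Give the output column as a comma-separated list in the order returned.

call_id=80: ELSE → -3
call_id=81: ELSE → -3
call_id=82: wait_s >= 412 AND agent IN ('A1', 'A6') → -5
call_id=83: wait_s >= 261 AND disposition = 'sale' → 15
call_id=84: ELSE → -5
call_id=85: ELSE → -4
call_id=86: ELSE → -7
call_id=87: ELSE → -4
call_id=88: ELSE → -5
call_id=89: ELSE → -1
call_id=90: ELSE → -2
call_id=91: ELSE → -6

-3, -3, -5, 15, -5, -4, -7, -4, -5, -1, -2, -6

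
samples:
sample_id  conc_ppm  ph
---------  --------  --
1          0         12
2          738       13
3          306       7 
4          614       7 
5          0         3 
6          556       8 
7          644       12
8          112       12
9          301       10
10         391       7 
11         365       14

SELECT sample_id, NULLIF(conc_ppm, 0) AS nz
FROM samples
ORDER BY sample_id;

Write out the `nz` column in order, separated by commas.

sample_id=1: conc_ppm=0 vs 0: equal → NULL
sample_id=2: conc_ppm=738 vs 0: differ → 738
sample_id=3: conc_ppm=306 vs 0: differ → 306
sample_id=4: conc_ppm=614 vs 0: differ → 614
sample_id=5: conc_ppm=0 vs 0: equal → NULL
sample_id=6: conc_ppm=556 vs 0: differ → 556
sample_id=7: conc_ppm=644 vs 0: differ → 644
sample_id=8: conc_ppm=112 vs 0: differ → 112
sample_id=9: conc_ppm=301 vs 0: differ → 301
sample_id=10: conc_ppm=391 vs 0: differ → 391
sample_id=11: conc_ppm=365 vs 0: differ → 365

NULL, 738, 306, 614, NULL, 556, 644, 112, 301, 391, 365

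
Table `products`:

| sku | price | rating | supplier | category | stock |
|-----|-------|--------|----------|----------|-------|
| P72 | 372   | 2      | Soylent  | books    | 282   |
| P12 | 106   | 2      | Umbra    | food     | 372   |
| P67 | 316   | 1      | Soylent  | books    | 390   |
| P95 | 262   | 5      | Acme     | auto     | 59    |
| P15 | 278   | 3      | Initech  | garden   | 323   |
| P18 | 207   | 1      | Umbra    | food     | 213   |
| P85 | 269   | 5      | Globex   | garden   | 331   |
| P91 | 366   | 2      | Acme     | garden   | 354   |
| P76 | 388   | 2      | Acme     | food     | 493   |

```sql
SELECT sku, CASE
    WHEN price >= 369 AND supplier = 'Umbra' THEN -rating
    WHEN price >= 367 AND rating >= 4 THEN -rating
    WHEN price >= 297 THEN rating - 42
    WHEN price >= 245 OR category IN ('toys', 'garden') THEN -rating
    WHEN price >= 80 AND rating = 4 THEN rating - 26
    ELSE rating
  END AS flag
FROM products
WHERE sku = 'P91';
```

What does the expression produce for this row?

-40

sku = P91: price=366, rating=2, supplier=Acme, category=garden, stock=354.
price >= 369 AND supplier = 'Umbra' → false
price >= 367 AND rating >= 4 → false
price >= 297 → true → -40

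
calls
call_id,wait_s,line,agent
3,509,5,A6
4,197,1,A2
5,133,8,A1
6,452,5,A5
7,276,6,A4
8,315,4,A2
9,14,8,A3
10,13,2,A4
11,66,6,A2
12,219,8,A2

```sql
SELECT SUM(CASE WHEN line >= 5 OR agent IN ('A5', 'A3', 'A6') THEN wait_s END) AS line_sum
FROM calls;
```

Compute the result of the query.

call_id=3: ✓ → 509
call_id=4: ✗
call_id=5: ✓ → 133
call_id=6: ✓ → 452
call_id=7: ✓ → 276
call_id=8: ✗
call_id=9: ✓ → 14
call_id=10: ✗
call_id=11: ✓ → 66
call_id=12: ✓ → 219
line_sum = 509 + 133 + 452 + 276 + 14 + 66 + 219 = 1669

1669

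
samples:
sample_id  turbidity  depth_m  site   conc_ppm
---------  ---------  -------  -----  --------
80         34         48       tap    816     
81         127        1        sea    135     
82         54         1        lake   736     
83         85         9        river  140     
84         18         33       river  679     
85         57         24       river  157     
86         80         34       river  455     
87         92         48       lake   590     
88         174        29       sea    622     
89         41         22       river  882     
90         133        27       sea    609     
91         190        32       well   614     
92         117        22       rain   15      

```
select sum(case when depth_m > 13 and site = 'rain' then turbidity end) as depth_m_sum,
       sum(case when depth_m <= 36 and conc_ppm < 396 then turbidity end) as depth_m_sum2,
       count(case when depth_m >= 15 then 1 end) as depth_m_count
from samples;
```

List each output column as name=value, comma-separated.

[depth_m_sum: depth_m > 13 and site = 'rain']
sample_id=80: ✗
sample_id=81: ✗
sample_id=82: ✗
sample_id=83: ✗
sample_id=84: ✗
sample_id=85: ✗
sample_id=86: ✗
sample_id=87: ✗
sample_id=88: ✗
sample_id=89: ✗
sample_id=90: ✗
sample_id=91: ✗
sample_id=92: ✓ → 117
depth_m_sum = 117
—
[depth_m_sum2: depth_m <= 36 and conc_ppm < 396]
sample_id=80: ✗
sample_id=81: ✓ → 127
sample_id=82: ✗
sample_id=83: ✓ → 85
sample_id=84: ✗
sample_id=85: ✓ → 57
sample_id=86: ✗
sample_id=87: ✗
sample_id=88: ✗
sample_id=89: ✗
sample_id=90: ✗
sample_id=91: ✗
sample_id=92: ✓ → 117
depth_m_sum2 = 127 + 85 + 57 + 117 = 386
—
[depth_m_count: depth_m >= 15]
sample_id=80: ✓ → 1
sample_id=81: ✗
sample_id=82: ✗
sample_id=83: ✗
sample_id=84: ✓ → 1
sample_id=85: ✓ → 1
sample_id=86: ✓ → 1
sample_id=87: ✓ → 1
sample_id=88: ✓ → 1
sample_id=89: ✓ → 1
sample_id=90: ✓ → 1
sample_id=91: ✓ → 1
sample_id=92: ✓ → 1
depth_m_count = COUNT(1, 1, 1, 1, 1, 1, 1, 1, 1, 1) = 10

depth_m_sum=117, depth_m_sum2=386, depth_m_count=10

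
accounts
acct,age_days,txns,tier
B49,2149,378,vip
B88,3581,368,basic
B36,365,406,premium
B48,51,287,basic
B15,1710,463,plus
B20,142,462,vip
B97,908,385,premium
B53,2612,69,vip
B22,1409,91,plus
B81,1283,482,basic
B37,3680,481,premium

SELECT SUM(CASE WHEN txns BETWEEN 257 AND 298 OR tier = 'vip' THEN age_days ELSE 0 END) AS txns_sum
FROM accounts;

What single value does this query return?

4954

acct=B49: ✓ → 2149
acct=B88: ✗
acct=B36: ✗
acct=B48: ✓ → 51
acct=B15: ✗
acct=B20: ✓ → 142
acct=B97: ✗
acct=B53: ✓ → 2612
acct=B22: ✗
acct=B81: ✗
acct=B37: ✗
txns_sum = 2149 + 51 + 142 + 2612 = 4954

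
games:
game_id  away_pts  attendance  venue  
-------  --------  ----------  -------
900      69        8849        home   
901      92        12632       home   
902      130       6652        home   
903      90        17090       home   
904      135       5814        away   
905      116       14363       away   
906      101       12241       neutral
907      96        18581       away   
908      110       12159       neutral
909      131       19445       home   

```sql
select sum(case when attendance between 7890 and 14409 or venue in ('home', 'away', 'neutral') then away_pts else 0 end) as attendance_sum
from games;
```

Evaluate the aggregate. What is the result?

1070

game_id=900: ✓ → 69
game_id=901: ✓ → 92
game_id=902: ✓ → 130
game_id=903: ✓ → 90
game_id=904: ✓ → 135
game_id=905: ✓ → 116
game_id=906: ✓ → 101
game_id=907: ✓ → 96
game_id=908: ✓ → 110
game_id=909: ✓ → 131
attendance_sum = 69 + 92 + 130 + 90 + 135 + 116 + 101 + 96 + 110 + 131 = 1070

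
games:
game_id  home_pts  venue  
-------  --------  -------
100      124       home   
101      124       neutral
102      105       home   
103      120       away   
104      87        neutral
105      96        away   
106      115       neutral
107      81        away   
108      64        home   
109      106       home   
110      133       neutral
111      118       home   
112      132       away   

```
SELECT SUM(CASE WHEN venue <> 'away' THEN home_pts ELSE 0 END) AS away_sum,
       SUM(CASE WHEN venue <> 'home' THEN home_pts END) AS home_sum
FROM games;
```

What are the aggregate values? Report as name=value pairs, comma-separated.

away_sum=976, home_sum=888

[away_sum: venue <> 'away']
game_id=100: ✓ → 124
game_id=101: ✓ → 124
game_id=102: ✓ → 105
game_id=103: ✗
game_id=104: ✓ → 87
game_id=105: ✗
game_id=106: ✓ → 115
game_id=107: ✗
game_id=108: ✓ → 64
game_id=109: ✓ → 106
game_id=110: ✓ → 133
game_id=111: ✓ → 118
game_id=112: ✗
away_sum = 124 + 124 + 105 + 87 + 115 + 64 + 106 + 133 + 118 = 976
—
[home_sum: venue <> 'home']
game_id=100: ✗
game_id=101: ✓ → 124
game_id=102: ✗
game_id=103: ✓ → 120
game_id=104: ✓ → 87
game_id=105: ✓ → 96
game_id=106: ✓ → 115
game_id=107: ✓ → 81
game_id=108: ✗
game_id=109: ✗
game_id=110: ✓ → 133
game_id=111: ✗
game_id=112: ✓ → 132
home_sum = 124 + 120 + 87 + 96 + 115 + 81 + 133 + 132 = 888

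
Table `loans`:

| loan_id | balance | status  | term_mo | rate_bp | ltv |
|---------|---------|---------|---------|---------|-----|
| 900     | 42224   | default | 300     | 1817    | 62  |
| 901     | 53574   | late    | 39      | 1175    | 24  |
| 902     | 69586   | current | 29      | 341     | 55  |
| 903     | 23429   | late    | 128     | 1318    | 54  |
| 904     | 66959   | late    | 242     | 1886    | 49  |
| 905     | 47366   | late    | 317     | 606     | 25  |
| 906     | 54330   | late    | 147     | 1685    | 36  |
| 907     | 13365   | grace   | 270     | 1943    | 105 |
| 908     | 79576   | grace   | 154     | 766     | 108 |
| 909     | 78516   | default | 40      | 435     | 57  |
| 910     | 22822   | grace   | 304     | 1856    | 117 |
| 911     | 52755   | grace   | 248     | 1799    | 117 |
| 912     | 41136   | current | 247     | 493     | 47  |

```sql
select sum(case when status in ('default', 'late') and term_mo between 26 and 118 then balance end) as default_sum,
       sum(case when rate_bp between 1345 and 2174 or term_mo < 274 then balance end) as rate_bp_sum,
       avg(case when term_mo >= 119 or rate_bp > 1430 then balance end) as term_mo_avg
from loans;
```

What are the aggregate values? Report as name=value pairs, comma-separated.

[default_sum: status in ('default', 'late') and term_mo between 26 and 118]
loan_id=900: ✗
loan_id=901: ✓ → 53574
loan_id=902: ✗
loan_id=903: ✗
loan_id=904: ✗
loan_id=905: ✗
loan_id=906: ✗
loan_id=907: ✗
loan_id=908: ✗
loan_id=909: ✓ → 78516
loan_id=910: ✗
loan_id=911: ✗
loan_id=912: ✗
default_sum = 53574 + 78516 = 132090
—
[rate_bp_sum: rate_bp between 1345 and 2174 or term_mo < 274]
loan_id=900: ✓ → 42224
loan_id=901: ✓ → 53574
loan_id=902: ✓ → 69586
loan_id=903: ✓ → 23429
loan_id=904: ✓ → 66959
loan_id=905: ✗
loan_id=906: ✓ → 54330
loan_id=907: ✓ → 13365
loan_id=908: ✓ → 79576
loan_id=909: ✓ → 78516
loan_id=910: ✓ → 22822
loan_id=911: ✓ → 52755
loan_id=912: ✓ → 41136
rate_bp_sum = 42224 + 53574 + 69586 + 23429 + 66959 + 54330 + 13365 + 79576 + 78516 + 22822 + 52755 + 41136 = 598272
—
[term_mo_avg: term_mo >= 119 or rate_bp > 1430]
loan_id=900: ✓ → 42224
loan_id=901: ✗
loan_id=902: ✗
loan_id=903: ✓ → 23429
loan_id=904: ✓ → 66959
loan_id=905: ✓ → 47366
loan_id=906: ✓ → 54330
loan_id=907: ✓ → 13365
loan_id=908: ✓ → 79576
loan_id=909: ✗
loan_id=910: ✓ → 22822
loan_id=911: ✓ → 52755
loan_id=912: ✓ → 41136
term_mo_avg = (42224 + 23429 + 66959 + 47366 + 54330 + 13365 + 79576 + 22822 + 52755 + 41136) / 10 = 44396.2

default_sum=132090, rate_bp_sum=598272, term_mo_avg=44396.2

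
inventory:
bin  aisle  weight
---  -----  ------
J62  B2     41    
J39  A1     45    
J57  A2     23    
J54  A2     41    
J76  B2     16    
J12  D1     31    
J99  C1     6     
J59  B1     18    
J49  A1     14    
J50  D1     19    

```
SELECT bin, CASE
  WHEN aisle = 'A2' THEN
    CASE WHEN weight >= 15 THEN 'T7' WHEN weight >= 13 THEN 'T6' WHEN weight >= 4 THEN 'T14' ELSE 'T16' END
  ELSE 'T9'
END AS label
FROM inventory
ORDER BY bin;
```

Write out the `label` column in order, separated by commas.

T9, T9, T9, T9, T7, T7, T9, T9, T9, T9

bin=J12: aisle='D1' → outer ELSE → T9
bin=J39: aisle='A1' → outer ELSE → T9
bin=J49: aisle='A1' → outer ELSE → T9
bin=J50: aisle='D1' → outer ELSE → T9
bin=J54: aisle='A2' → inner[weight >= 15] → T7
bin=J57: aisle='A2' → inner[weight >= 15] → T7
bin=J59: aisle='B1' → outer ELSE → T9
bin=J62: aisle='B2' → outer ELSE → T9
bin=J76: aisle='B2' → outer ELSE → T9
bin=J99: aisle='C1' → outer ELSE → T9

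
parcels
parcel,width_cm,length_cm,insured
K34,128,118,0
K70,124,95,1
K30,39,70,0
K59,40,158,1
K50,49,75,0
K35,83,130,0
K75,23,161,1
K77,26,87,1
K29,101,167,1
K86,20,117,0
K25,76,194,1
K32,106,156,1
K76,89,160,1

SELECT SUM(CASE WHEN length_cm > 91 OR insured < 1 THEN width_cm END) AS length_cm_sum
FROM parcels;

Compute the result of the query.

parcel=K34: ✓ → 128
parcel=K70: ✓ → 124
parcel=K30: ✓ → 39
parcel=K59: ✓ → 40
parcel=K50: ✓ → 49
parcel=K35: ✓ → 83
parcel=K75: ✓ → 23
parcel=K77: ✗
parcel=K29: ✓ → 101
parcel=K86: ✓ → 20
parcel=K25: ✓ → 76
parcel=K32: ✓ → 106
parcel=K76: ✓ → 89
length_cm_sum = 128 + 124 + 39 + 40 + 49 + 83 + 23 + 101 + 20 + 76 + 106 + 89 = 878

878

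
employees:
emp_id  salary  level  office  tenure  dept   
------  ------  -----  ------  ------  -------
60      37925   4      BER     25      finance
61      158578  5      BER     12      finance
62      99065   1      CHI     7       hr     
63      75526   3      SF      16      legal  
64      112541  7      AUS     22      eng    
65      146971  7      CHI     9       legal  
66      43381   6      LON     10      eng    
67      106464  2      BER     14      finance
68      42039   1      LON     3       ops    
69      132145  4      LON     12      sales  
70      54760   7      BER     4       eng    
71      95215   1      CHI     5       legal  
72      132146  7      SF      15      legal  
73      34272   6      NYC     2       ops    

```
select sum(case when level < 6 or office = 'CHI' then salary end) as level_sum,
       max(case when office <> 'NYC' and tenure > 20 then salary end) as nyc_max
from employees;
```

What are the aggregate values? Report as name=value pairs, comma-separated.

[level_sum: level < 6 or office = 'CHI']
emp_id=60: ✓ → 37925
emp_id=61: ✓ → 158578
emp_id=62: ✓ → 99065
emp_id=63: ✓ → 75526
emp_id=64: ✗
emp_id=65: ✓ → 146971
emp_id=66: ✗
emp_id=67: ✓ → 106464
emp_id=68: ✓ → 42039
emp_id=69: ✓ → 132145
emp_id=70: ✗
emp_id=71: ✓ → 95215
emp_id=72: ✗
emp_id=73: ✗
level_sum = 37925 + 158578 + 99065 + 75526 + 146971 + 106464 + 42039 + 132145 + 95215 = 893928
—
[nyc_max: office <> 'NYC' and tenure > 20]
emp_id=60: ✓ → 37925
emp_id=61: ✗
emp_id=62: ✗
emp_id=63: ✗
emp_id=64: ✓ → 112541
emp_id=65: ✗
emp_id=66: ✗
emp_id=67: ✗
emp_id=68: ✗
emp_id=69: ✗
emp_id=70: ✗
emp_id=71: ✗
emp_id=72: ✗
emp_id=73: ✗
nyc_max = MAX(37925, 112541) = 112541

level_sum=893928, nyc_max=112541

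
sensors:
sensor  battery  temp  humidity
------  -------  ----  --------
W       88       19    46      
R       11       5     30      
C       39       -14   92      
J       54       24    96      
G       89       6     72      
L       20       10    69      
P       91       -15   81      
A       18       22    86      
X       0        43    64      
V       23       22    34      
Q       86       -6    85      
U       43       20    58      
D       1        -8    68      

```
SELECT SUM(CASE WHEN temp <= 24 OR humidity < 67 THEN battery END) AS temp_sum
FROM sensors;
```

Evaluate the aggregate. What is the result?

sensor=W: ✓ → 88
sensor=R: ✓ → 11
sensor=C: ✓ → 39
sensor=J: ✓ → 54
sensor=G: ✓ → 89
sensor=L: ✓ → 20
sensor=P: ✓ → 91
sensor=A: ✓ → 18
sensor=X: ✓ → 0
sensor=V: ✓ → 23
sensor=Q: ✓ → 86
sensor=U: ✓ → 43
sensor=D: ✓ → 1
temp_sum = 88 + 11 + 39 + 54 + 89 + 20 + 91 + 18 + 23 + 86 + 43 + 1 = 563

563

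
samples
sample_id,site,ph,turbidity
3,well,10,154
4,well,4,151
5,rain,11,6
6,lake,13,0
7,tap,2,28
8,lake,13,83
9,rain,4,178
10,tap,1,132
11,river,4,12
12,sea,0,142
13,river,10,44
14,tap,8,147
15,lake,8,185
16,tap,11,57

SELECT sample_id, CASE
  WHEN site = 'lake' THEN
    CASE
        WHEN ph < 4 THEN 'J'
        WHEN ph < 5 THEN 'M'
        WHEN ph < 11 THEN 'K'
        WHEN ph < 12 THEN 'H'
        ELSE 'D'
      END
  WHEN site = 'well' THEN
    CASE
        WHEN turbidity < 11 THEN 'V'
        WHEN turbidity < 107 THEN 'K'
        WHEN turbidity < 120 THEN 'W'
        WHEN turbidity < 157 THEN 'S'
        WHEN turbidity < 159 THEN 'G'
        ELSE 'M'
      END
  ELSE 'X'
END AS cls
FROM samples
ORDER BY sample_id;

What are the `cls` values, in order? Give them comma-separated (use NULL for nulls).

S, S, X, D, X, D, X, X, X, X, X, X, K, X

sample_id=3: site='well' → inner[turbidity < 157] → S
sample_id=4: site='well' → inner[turbidity < 157] → S
sample_id=5: site='rain' → outer ELSE → X
sample_id=6: site='lake' → inner[ELSE] → D
sample_id=7: site='tap' → outer ELSE → X
sample_id=8: site='lake' → inner[ELSE] → D
sample_id=9: site='rain' → outer ELSE → X
sample_id=10: site='tap' → outer ELSE → X
sample_id=11: site='river' → outer ELSE → X
sample_id=12: site='sea' → outer ELSE → X
sample_id=13: site='river' → outer ELSE → X
sample_id=14: site='tap' → outer ELSE → X
sample_id=15: site='lake' → inner[ph < 11] → K
sample_id=16: site='tap' → outer ELSE → X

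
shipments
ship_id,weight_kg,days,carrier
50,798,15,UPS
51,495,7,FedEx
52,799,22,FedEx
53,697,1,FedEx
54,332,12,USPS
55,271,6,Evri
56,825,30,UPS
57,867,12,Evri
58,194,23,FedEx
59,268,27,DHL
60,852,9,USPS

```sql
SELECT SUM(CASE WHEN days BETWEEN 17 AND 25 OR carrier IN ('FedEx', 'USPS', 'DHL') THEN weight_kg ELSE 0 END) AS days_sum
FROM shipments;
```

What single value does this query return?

3637

ship_id=50: ✗
ship_id=51: ✓ → 495
ship_id=52: ✓ → 799
ship_id=53: ✓ → 697
ship_id=54: ✓ → 332
ship_id=55: ✗
ship_id=56: ✗
ship_id=57: ✗
ship_id=58: ✓ → 194
ship_id=59: ✓ → 268
ship_id=60: ✓ → 852
days_sum = 495 + 799 + 697 + 332 + 194 + 268 + 852 = 3637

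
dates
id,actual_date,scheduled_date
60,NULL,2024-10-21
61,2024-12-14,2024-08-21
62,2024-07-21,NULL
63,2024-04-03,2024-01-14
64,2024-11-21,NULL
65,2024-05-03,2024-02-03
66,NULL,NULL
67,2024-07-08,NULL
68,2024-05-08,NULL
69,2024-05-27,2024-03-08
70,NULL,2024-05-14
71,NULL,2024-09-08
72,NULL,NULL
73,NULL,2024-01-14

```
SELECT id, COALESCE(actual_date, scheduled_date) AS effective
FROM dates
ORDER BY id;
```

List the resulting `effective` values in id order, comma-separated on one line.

id=60: actual_date=NULL, scheduled_date=2024-10-21 → 2024-10-21
id=61: actual_date=2024-12-14 → 2024-12-14
id=62: actual_date=2024-07-21 → 2024-07-21
id=63: actual_date=2024-04-03 → 2024-04-03
id=64: actual_date=2024-11-21 → 2024-11-21
id=65: actual_date=2024-05-03 → 2024-05-03
id=66: actual_date=NULL, scheduled_date=NULL (all NULL) → NULL
id=67: actual_date=2024-07-08 → 2024-07-08
id=68: actual_date=2024-05-08 → 2024-05-08
id=69: actual_date=2024-05-27 → 2024-05-27
id=70: actual_date=NULL, scheduled_date=2024-05-14 → 2024-05-14
id=71: actual_date=NULL, scheduled_date=2024-09-08 → 2024-09-08
id=72: actual_date=NULL, scheduled_date=NULL (all NULL) → NULL
id=73: actual_date=NULL, scheduled_date=2024-01-14 → 2024-01-14

2024-10-21, 2024-12-14, 2024-07-21, 2024-04-03, 2024-11-21, 2024-05-03, NULL, 2024-07-08, 2024-05-08, 2024-05-27, 2024-05-14, 2024-09-08, NULL, 2024-01-14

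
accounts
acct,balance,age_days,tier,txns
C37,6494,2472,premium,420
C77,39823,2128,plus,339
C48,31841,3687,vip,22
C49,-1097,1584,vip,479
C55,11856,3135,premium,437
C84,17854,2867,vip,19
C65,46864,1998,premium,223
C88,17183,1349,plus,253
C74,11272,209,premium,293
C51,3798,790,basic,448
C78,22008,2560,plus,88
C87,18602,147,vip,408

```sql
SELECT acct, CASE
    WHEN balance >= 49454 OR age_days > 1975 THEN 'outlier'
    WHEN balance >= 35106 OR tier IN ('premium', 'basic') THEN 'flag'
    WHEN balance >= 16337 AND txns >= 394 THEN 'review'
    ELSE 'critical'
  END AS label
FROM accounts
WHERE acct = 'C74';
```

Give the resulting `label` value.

acct = C74: balance=11272, age_days=209, tier=premium, txns=293.
balance >= 49454 OR age_days > 1975 → false
balance >= 35106 OR tier IN ('premium', 'basic') → true → flag

flag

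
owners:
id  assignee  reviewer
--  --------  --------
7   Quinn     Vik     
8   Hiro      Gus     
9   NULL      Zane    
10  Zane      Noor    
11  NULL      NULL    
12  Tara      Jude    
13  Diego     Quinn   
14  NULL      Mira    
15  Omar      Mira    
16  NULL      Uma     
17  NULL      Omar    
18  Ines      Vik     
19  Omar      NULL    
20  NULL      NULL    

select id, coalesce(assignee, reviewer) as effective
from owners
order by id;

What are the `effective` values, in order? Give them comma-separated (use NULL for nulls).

Quinn, Hiro, Zane, Zane, NULL, Tara, Diego, Mira, Omar, Uma, Omar, Ines, Omar, NULL

id=7: assignee=Quinn → Quinn
id=8: assignee=Hiro → Hiro
id=9: assignee=NULL, reviewer=Zane → Zane
id=10: assignee=Zane → Zane
id=11: assignee=NULL, reviewer=NULL (all NULL) → NULL
id=12: assignee=Tara → Tara
id=13: assignee=Diego → Diego
id=14: assignee=NULL, reviewer=Mira → Mira
id=15: assignee=Omar → Omar
id=16: assignee=NULL, reviewer=Uma → Uma
id=17: assignee=NULL, reviewer=Omar → Omar
id=18: assignee=Ines → Ines
id=19: assignee=Omar → Omar
id=20: assignee=NULL, reviewer=NULL (all NULL) → NULL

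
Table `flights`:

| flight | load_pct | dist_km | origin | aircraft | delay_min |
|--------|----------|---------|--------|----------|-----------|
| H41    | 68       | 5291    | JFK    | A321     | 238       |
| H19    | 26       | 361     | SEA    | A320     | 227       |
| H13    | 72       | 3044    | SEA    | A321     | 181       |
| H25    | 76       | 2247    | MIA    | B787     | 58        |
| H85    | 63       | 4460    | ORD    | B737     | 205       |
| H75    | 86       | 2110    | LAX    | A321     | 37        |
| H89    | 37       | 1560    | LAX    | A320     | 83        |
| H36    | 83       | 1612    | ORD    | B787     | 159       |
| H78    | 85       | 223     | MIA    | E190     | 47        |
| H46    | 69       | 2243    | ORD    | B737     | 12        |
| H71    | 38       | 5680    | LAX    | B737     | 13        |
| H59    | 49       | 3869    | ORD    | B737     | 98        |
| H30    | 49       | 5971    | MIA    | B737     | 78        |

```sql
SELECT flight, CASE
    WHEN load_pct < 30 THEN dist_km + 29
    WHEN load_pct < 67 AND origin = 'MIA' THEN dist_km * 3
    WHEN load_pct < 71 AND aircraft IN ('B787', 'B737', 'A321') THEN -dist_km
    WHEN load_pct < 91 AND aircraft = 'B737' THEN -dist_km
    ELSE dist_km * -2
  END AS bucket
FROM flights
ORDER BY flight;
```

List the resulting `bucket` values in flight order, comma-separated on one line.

-6088, 390, -4494, 17913, -3224, -5291, -2243, -3869, -5680, -4220, -446, -4460, -3120

flight=H13: ELSE → -6088
flight=H19: load_pct < 30 → 390
flight=H25: ELSE → -4494
flight=H30: load_pct < 67 AND origin = 'MIA' → 17913
flight=H36: ELSE → -3224
flight=H41: load_pct < 71 AND aircraft IN ('B787', 'B737', 'A321') → -5291
flight=H46: load_pct < 71 AND aircraft IN ('B787', 'B737', 'A321') → -2243
flight=H59: load_pct < 71 AND aircraft IN ('B787', 'B737', 'A321') → -3869
flight=H71: load_pct < 71 AND aircraft IN ('B787', 'B737', 'A321') → -5680
flight=H75: ELSE → -4220
flight=H78: ELSE → -446
flight=H85: load_pct < 71 AND aircraft IN ('B787', 'B737', 'A321') → -4460
flight=H89: ELSE → -3120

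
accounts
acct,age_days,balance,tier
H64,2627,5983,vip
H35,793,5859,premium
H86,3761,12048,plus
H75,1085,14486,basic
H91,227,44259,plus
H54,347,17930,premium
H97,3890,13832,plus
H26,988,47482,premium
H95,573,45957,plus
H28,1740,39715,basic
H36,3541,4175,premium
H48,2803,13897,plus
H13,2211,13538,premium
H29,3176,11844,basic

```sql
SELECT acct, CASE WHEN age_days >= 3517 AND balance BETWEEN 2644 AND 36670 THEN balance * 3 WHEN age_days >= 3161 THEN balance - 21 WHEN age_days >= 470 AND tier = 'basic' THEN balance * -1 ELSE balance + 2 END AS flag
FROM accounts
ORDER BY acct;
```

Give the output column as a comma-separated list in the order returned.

acct=H13: ELSE → 13540
acct=H26: ELSE → 47484
acct=H28: age_days >= 470 AND tier = 'basic' → -39715
acct=H29: age_days >= 3161 → 11823
acct=H35: ELSE → 5861
acct=H36: age_days >= 3517 AND balance BETWEEN 2644 AND 36670 → 12525
acct=H48: ELSE → 13899
acct=H54: ELSE → 17932
acct=H64: ELSE → 5985
acct=H75: age_days >= 470 AND tier = 'basic' → -14486
acct=H86: age_days >= 3517 AND balance BETWEEN 2644 AND 36670 → 36144
acct=H91: ELSE → 44261
acct=H95: ELSE → 45959
acct=H97: age_days >= 3517 AND balance BETWEEN 2644 AND 36670 → 41496

13540, 47484, -39715, 11823, 5861, 12525, 13899, 17932, 5985, -14486, 36144, 44261, 45959, 41496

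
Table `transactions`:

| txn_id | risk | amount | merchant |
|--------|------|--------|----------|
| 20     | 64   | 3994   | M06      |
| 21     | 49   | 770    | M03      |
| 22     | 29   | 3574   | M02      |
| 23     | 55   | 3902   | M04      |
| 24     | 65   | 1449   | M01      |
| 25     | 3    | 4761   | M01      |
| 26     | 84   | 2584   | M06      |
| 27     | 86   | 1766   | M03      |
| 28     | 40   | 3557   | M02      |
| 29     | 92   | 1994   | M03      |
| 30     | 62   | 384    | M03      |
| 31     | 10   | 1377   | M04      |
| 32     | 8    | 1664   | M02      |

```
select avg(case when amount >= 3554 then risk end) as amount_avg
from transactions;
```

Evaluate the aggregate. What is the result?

38.2

txn_id=20: ✓ → 64
txn_id=21: ✗
txn_id=22: ✓ → 29
txn_id=23: ✓ → 55
txn_id=24: ✗
txn_id=25: ✓ → 3
txn_id=26: ✗
txn_id=27: ✗
txn_id=28: ✓ → 40
txn_id=29: ✗
txn_id=30: ✗
txn_id=31: ✗
txn_id=32: ✗
amount_avg = (64 + 29 + 55 + 3 + 40) / 5 = 38.2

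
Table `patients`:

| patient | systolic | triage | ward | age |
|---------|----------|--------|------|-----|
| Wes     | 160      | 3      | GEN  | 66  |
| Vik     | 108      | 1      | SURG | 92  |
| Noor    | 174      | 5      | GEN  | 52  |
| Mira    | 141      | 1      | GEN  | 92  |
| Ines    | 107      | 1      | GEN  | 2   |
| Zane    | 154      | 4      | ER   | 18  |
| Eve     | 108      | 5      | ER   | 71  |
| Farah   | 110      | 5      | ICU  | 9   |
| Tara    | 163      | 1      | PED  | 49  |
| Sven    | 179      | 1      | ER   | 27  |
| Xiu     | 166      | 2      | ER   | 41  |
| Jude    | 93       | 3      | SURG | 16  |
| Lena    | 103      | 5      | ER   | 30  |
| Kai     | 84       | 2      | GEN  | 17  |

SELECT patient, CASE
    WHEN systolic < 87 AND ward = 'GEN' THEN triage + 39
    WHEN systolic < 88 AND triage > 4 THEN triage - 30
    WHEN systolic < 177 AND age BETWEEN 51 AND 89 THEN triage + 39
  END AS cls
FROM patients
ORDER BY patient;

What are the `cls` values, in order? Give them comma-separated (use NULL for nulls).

44, NULL, NULL, NULL, 41, NULL, NULL, 44, NULL, NULL, NULL, 42, NULL, NULL

patient=Eve: systolic < 177 AND age BETWEEN 51 AND 89 → 44
patient=Farah: (no match → NULL) → NULL
patient=Ines: (no match → NULL) → NULL
patient=Jude: (no match → NULL) → NULL
patient=Kai: systolic < 87 AND ward = 'GEN' → 41
patient=Lena: (no match → NULL) → NULL
patient=Mira: (no match → NULL) → NULL
patient=Noor: systolic < 177 AND age BETWEEN 51 AND 89 → 44
patient=Sven: (no match → NULL) → NULL
patient=Tara: (no match → NULL) → NULL
patient=Vik: (no match → NULL) → NULL
patient=Wes: systolic < 177 AND age BETWEEN 51 AND 89 → 42
patient=Xiu: (no match → NULL) → NULL
patient=Zane: (no match → NULL) → NULL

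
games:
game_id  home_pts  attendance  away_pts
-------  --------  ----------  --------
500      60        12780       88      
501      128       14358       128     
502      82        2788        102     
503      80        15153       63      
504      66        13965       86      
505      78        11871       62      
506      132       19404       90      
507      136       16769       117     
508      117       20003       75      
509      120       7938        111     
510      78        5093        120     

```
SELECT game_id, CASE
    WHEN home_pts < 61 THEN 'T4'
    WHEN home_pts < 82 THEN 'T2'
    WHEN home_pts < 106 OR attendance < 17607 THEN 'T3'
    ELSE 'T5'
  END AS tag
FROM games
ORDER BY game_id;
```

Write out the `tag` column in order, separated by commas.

T4, T3, T3, T2, T2, T2, T5, T3, T5, T3, T2

game_id=500: home_pts < 61 → T4
game_id=501: home_pts < 106 OR attendance < 17607 → T3
game_id=502: home_pts < 106 OR attendance < 17607 → T3
game_id=503: home_pts < 82 → T2
game_id=504: home_pts < 82 → T2
game_id=505: home_pts < 82 → T2
game_id=506: ELSE → T5
game_id=507: home_pts < 106 OR attendance < 17607 → T3
game_id=508: ELSE → T5
game_id=509: home_pts < 106 OR attendance < 17607 → T3
game_id=510: home_pts < 82 → T2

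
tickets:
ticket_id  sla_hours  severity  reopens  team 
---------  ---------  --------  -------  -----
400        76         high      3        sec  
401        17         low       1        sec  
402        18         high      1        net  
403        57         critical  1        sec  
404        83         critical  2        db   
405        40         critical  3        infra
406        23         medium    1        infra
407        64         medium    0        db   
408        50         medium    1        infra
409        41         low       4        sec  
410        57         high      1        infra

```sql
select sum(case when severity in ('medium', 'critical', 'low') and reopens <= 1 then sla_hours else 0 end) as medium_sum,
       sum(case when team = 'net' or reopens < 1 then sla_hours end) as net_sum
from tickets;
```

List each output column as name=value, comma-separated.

[medium_sum: severity in ('medium', 'critical', 'low') and reopens <= 1]
ticket_id=400: ✗
ticket_id=401: ✓ → 17
ticket_id=402: ✗
ticket_id=403: ✓ → 57
ticket_id=404: ✗
ticket_id=405: ✗
ticket_id=406: ✓ → 23
ticket_id=407: ✓ → 64
ticket_id=408: ✓ → 50
ticket_id=409: ✗
ticket_id=410: ✗
medium_sum = 17 + 57 + 23 + 64 + 50 = 211
—
[net_sum: team = 'net' or reopens < 1]
ticket_id=400: ✗
ticket_id=401: ✗
ticket_id=402: ✓ → 18
ticket_id=403: ✗
ticket_id=404: ✗
ticket_id=405: ✗
ticket_id=406: ✗
ticket_id=407: ✓ → 64
ticket_id=408: ✗
ticket_id=409: ✗
ticket_id=410: ✗
net_sum = 18 + 64 = 82

medium_sum=211, net_sum=82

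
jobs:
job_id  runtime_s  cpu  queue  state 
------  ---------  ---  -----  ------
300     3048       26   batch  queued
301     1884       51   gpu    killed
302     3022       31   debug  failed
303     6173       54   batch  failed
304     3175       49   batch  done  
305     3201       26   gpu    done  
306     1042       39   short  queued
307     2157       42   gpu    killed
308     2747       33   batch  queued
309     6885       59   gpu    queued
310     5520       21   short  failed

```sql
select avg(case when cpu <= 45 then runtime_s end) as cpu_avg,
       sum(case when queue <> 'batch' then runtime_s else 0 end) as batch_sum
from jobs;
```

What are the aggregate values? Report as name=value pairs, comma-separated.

cpu_avg=2962.4285714286, batch_sum=23711

[cpu_avg: cpu <= 45]
job_id=300: ✓ → 3048
job_id=301: ✗
job_id=302: ✓ → 3022
job_id=303: ✗
job_id=304: ✗
job_id=305: ✓ → 3201
job_id=306: ✓ → 1042
job_id=307: ✓ → 2157
job_id=308: ✓ → 2747
job_id=309: ✗
job_id=310: ✓ → 5520
cpu_avg = (3048 + 3022 + 3201 + 1042 + 2157 + 2747 + 5520) / 7 = 2962.4285714286
—
[batch_sum: queue <> 'batch']
job_id=300: ✗
job_id=301: ✓ → 1884
job_id=302: ✓ → 3022
job_id=303: ✗
job_id=304: ✗
job_id=305: ✓ → 3201
job_id=306: ✓ → 1042
job_id=307: ✓ → 2157
job_id=308: ✗
job_id=309: ✓ → 6885
job_id=310: ✓ → 5520
batch_sum = 1884 + 3022 + 3201 + 1042 + 2157 + 6885 + 5520 = 23711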